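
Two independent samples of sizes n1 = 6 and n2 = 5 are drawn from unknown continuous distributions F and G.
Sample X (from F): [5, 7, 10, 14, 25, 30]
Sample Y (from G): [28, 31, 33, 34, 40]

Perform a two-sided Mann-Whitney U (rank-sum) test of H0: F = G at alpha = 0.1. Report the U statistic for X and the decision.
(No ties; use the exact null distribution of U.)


Step 1: Combine and sort all 11 observations; assign midranks.
sorted (value, group): (5,X), (7,X), (10,X), (14,X), (25,X), (28,Y), (30,X), (31,Y), (33,Y), (34,Y), (40,Y)
ranks: 5->1, 7->2, 10->3, 14->4, 25->5, 28->6, 30->7, 31->8, 33->9, 34->10, 40->11
Step 2: Rank sum for X: R1 = 1 + 2 + 3 + 4 + 5 + 7 = 22.
Step 3: U_X = R1 - n1(n1+1)/2 = 22 - 6*7/2 = 22 - 21 = 1.
       U_Y = n1*n2 - U_X = 30 - 1 = 29.
Step 4: No ties, so the exact null distribution of U (based on enumerating the C(11,6) = 462 equally likely rank assignments) gives the two-sided p-value.
Step 5: p-value = 0.008658; compare to alpha = 0.1. reject H0.

U_X = 1, p = 0.008658, reject H0 at alpha = 0.1.


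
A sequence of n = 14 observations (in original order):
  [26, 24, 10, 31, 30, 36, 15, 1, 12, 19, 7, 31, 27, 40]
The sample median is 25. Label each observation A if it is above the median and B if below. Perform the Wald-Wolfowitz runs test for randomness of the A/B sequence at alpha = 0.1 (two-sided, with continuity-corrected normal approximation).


Step 1: Compute median = 25; label A = above, B = below.
Labels in order: ABBAAABBBBBAAA  (n_A = 7, n_B = 7)
Step 2: Count runs R = 5.
Step 3: Under H0 (random ordering), E[R] = 2*n_A*n_B/(n_A+n_B) + 1 = 2*7*7/14 + 1 = 8.0000.
        Var[R] = 2*n_A*n_B*(2*n_A*n_B - n_A - n_B) / ((n_A+n_B)^2 * (n_A+n_B-1)) = 8232/2548 = 3.2308.
        SD[R] = 1.7974.
Step 4: Continuity-corrected z = (R + 0.5 - E[R]) / SD[R] = (5 + 0.5 - 8.0000) / 1.7974 = -1.3909.
Step 5: Two-sided p-value via normal approximation = 2*(1 - Phi(|z|)) = 0.164264.
Step 6: alpha = 0.1. fail to reject H0.

R = 5, z = -1.3909, p = 0.164264, fail to reject H0.


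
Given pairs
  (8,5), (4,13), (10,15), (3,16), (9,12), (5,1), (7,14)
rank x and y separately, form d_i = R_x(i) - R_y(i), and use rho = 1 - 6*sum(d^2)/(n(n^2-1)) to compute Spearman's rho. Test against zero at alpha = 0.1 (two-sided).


Step 1: Rank x and y separately (midranks; no ties here).
rank(x): 8->5, 4->2, 10->7, 3->1, 9->6, 5->3, 7->4
rank(y): 5->2, 13->4, 15->6, 16->7, 12->3, 1->1, 14->5
Step 2: d_i = R_x(i) - R_y(i); compute d_i^2.
  (5-2)^2=9, (2-4)^2=4, (7-6)^2=1, (1-7)^2=36, (6-3)^2=9, (3-1)^2=4, (4-5)^2=1
sum(d^2) = 64.
Step 3: rho = 1 - 6*64 / (7*(7^2 - 1)) = 1 - 384/336 = -0.142857.
Step 4: Under H0, t = rho * sqrt((n-2)/(1-rho^2)) = -0.3227 ~ t(5).
Step 5: Two-sided p-value from the t-distribution with 5 df = 0.759945.
Step 6: alpha = 0.1. fail to reject H0.

rho = -0.1429, p = 0.759945, fail to reject H0 at alpha = 0.1.


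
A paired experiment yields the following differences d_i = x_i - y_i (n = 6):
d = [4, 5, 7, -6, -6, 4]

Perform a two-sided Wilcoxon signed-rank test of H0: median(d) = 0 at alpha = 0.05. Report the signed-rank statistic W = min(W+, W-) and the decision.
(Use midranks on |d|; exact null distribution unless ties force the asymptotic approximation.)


Step 1: Drop any zero differences (none here) and take |d_i|.
|d| = [4, 5, 7, 6, 6, 4]
Step 2: Midrank |d_i| (ties get averaged ranks).
ranks: |4|->1.5, |5|->3, |7|->6, |6|->4.5, |6|->4.5, |4|->1.5
Step 3: Attach original signs; sum ranks with positive sign and with negative sign.
W+ = 1.5 + 3 + 6 + 1.5 = 12
W- = 4.5 + 4.5 = 9
(Check: W+ + W- = 21 should equal n(n+1)/2 = 21.)
Step 4: Test statistic W = min(W+, W-) = 9.
Step 5: Ties in |d|, so use the tie-corrected normal approximation.
        E[W] = n(n+1)/4 = 6*7/4 = 10.5.
        Tie groups: |d|=4 (t=2), |d|=6 (t=2); sum(t^3 - t) = 12.
        Var[W] = n(n+1)(2n+1)/24 - sum(t^3-t)/48 = 546/24 - 12/48 = 22.5.
        z = (W - E[W]) / sqrt(Var[W]) = (9 - 10.5) / 4.7434 = -0.3162.
        Two-sided p = 2*Phi(z) = 0.751830.
Step 6: alpha = 0.05. fail to reject H0.

W+ = 12, W- = 9, W = min = 9, p = 0.751830, fail to reject H0.


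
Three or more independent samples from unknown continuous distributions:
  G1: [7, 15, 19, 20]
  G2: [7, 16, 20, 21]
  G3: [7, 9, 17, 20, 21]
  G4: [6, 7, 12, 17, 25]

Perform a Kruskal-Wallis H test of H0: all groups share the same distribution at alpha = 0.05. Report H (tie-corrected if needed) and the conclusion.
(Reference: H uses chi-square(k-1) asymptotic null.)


Step 1: Combine all N = 18 observations and assign midranks.
sorted (value, group, rank): (6,G4,1), (7,G1,3.5), (7,G2,3.5), (7,G3,3.5), (7,G4,3.5), (9,G3,6), (12,G4,7), (15,G1,8), (16,G2,9), (17,G3,10.5), (17,G4,10.5), (19,G1,12), (20,G1,14), (20,G2,14), (20,G3,14), (21,G2,16.5), (21,G3,16.5), (25,G4,18)
Step 2: Sum ranks within each group.
R_1 = 37.5 (n_1 = 4)
R_2 = 43 (n_2 = 4)
R_3 = 50.5 (n_3 = 5)
R_4 = 40 (n_4 = 5)
Step 3: H = 12/(N(N+1)) * sum(R_i^2/n_i) - 3(N+1)
     = 12/(18*19) * (37.5^2/4 + 43^2/4 + 50.5^2/5 + 40^2/5) - 3*19
     = 0.035088 * 1643.86 - 57
     = 0.679386.
Step 4: Ties present; correction factor C = 1 - 96/(18^3 - 18) = 0.983488. Corrected H = 0.679386 / 0.983488 = 0.690792.
Step 5: Under H0, H ~ chi^2(3); p-value = 0.875368.
Step 6: alpha = 0.05. fail to reject H0.

H = 0.6908, df = 3, p = 0.875368, fail to reject H0.


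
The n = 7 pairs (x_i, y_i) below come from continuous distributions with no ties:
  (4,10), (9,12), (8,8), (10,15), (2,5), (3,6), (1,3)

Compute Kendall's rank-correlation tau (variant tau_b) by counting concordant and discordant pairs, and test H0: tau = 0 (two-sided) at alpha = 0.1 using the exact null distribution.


Step 1: Enumerate the 21 unordered pairs (i,j) with i<j and classify each by sign(x_j-x_i) * sign(y_j-y_i).
  (1,2):dx=+5,dy=+2->C; (1,3):dx=+4,dy=-2->D; (1,4):dx=+6,dy=+5->C; (1,5):dx=-2,dy=-5->C
  (1,6):dx=-1,dy=-4->C; (1,7):dx=-3,dy=-7->C; (2,3):dx=-1,dy=-4->C; (2,4):dx=+1,dy=+3->C
  (2,5):dx=-7,dy=-7->C; (2,6):dx=-6,dy=-6->C; (2,7):dx=-8,dy=-9->C; (3,4):dx=+2,dy=+7->C
  (3,5):dx=-6,dy=-3->C; (3,6):dx=-5,dy=-2->C; (3,7):dx=-7,dy=-5->C; (4,5):dx=-8,dy=-10->C
  (4,6):dx=-7,dy=-9->C; (4,7):dx=-9,dy=-12->C; (5,6):dx=+1,dy=+1->C; (5,7):dx=-1,dy=-2->C
  (6,7):dx=-2,dy=-3->C
Step 2: C = 20, D = 1, total pairs = 21.
Step 3: tau = (C - D)/(n(n-1)/2) = (20 - 1)/21 = 0.904762.
Step 4: Exact two-sided p-value (enumerate n! = 5040 permutations of y under H0): p = 0.002778.
Step 5: alpha = 0.1. reject H0.

tau_b = 0.9048 (C=20, D=1), p = 0.002778, reject H0.


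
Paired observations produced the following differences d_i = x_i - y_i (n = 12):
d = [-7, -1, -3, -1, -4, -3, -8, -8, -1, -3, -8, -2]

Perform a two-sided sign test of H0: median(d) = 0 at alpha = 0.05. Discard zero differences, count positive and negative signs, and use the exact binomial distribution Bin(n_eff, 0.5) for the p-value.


Step 1: Discard zero differences. Original n = 12; n_eff = number of nonzero differences = 12.
Nonzero differences (with sign): -7, -1, -3, -1, -4, -3, -8, -8, -1, -3, -8, -2
Step 2: Count signs: positive = 0, negative = 12.
Step 3: Under H0: P(positive) = 0.5, so the number of positives S ~ Bin(12, 0.5).
Step 4: Two-sided exact p-value = sum of Bin(12,0.5) probabilities at or below the observed probability = 0.000488.
Step 5: alpha = 0.05. reject H0.

n_eff = 12, pos = 0, neg = 12, p = 0.000488, reject H0.


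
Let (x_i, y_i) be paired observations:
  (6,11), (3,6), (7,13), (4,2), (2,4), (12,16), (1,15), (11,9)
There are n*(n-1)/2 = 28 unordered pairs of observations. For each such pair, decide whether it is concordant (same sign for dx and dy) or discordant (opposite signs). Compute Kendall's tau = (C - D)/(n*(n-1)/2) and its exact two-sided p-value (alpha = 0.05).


Step 1: Enumerate the 28 unordered pairs (i,j) with i<j and classify each by sign(x_j-x_i) * sign(y_j-y_i).
  (1,2):dx=-3,dy=-5->C; (1,3):dx=+1,dy=+2->C; (1,4):dx=-2,dy=-9->C; (1,5):dx=-4,dy=-7->C
  (1,6):dx=+6,dy=+5->C; (1,7):dx=-5,dy=+4->D; (1,8):dx=+5,dy=-2->D; (2,3):dx=+4,dy=+7->C
  (2,4):dx=+1,dy=-4->D; (2,5):dx=-1,dy=-2->C; (2,6):dx=+9,dy=+10->C; (2,7):dx=-2,dy=+9->D
  (2,8):dx=+8,dy=+3->C; (3,4):dx=-3,dy=-11->C; (3,5):dx=-5,dy=-9->C; (3,6):dx=+5,dy=+3->C
  (3,7):dx=-6,dy=+2->D; (3,8):dx=+4,dy=-4->D; (4,5):dx=-2,dy=+2->D; (4,6):dx=+8,dy=+14->C
  (4,7):dx=-3,dy=+13->D; (4,8):dx=+7,dy=+7->C; (5,6):dx=+10,dy=+12->C; (5,7):dx=-1,dy=+11->D
  (5,8):dx=+9,dy=+5->C; (6,7):dx=-11,dy=-1->C; (6,8):dx=-1,dy=-7->C; (7,8):dx=+10,dy=-6->D
Step 2: C = 18, D = 10, total pairs = 28.
Step 3: tau = (C - D)/(n(n-1)/2) = (18 - 10)/28 = 0.285714.
Step 4: Exact two-sided p-value (enumerate n! = 40320 permutations of y under H0): p = 0.398760.
Step 5: alpha = 0.05. fail to reject H0.

tau_b = 0.2857 (C=18, D=10), p = 0.398760, fail to reject H0.


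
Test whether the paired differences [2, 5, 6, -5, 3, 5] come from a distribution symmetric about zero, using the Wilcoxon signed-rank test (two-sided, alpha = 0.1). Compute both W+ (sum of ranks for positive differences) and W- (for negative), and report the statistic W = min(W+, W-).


Step 1: Drop any zero differences (none here) and take |d_i|.
|d| = [2, 5, 6, 5, 3, 5]
Step 2: Midrank |d_i| (ties get averaged ranks).
ranks: |2|->1, |5|->4, |6|->6, |5|->4, |3|->2, |5|->4
Step 3: Attach original signs; sum ranks with positive sign and with negative sign.
W+ = 1 + 4 + 6 + 2 + 4 = 17
W- = 4 = 4
(Check: W+ + W- = 21 should equal n(n+1)/2 = 21.)
Step 4: Test statistic W = min(W+, W-) = 4.
Step 5: Ties in |d|, so use the tie-corrected normal approximation.
        E[W] = n(n+1)/4 = 6*7/4 = 10.5.
        Tie groups: |d|=5 (t=3); sum(t^3 - t) = 24.
        Var[W] = n(n+1)(2n+1)/24 - sum(t^3-t)/48 = 546/24 - 24/48 = 22.25.
        z = (W - E[W]) / sqrt(Var[W]) = (4 - 10.5) / 4.7170 = -1.3780.
        Two-sided p = 2*Phi(z) = 0.168204.
Step 6: alpha = 0.1. fail to reject H0.

W+ = 17, W- = 4, W = min = 4, p = 0.168204, fail to reject H0.


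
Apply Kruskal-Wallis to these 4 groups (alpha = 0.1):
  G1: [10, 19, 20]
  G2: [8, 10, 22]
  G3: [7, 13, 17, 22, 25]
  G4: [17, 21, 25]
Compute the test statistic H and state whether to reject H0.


Step 1: Combine all N = 14 observations and assign midranks.
sorted (value, group, rank): (7,G3,1), (8,G2,2), (10,G1,3.5), (10,G2,3.5), (13,G3,5), (17,G3,6.5), (17,G4,6.5), (19,G1,8), (20,G1,9), (21,G4,10), (22,G2,11.5), (22,G3,11.5), (25,G3,13.5), (25,G4,13.5)
Step 2: Sum ranks within each group.
R_1 = 20.5 (n_1 = 3)
R_2 = 17 (n_2 = 3)
R_3 = 37.5 (n_3 = 5)
R_4 = 30 (n_4 = 3)
Step 3: H = 12/(N(N+1)) * sum(R_i^2/n_i) - 3(N+1)
     = 12/(14*15) * (20.5^2/3 + 17^2/3 + 37.5^2/5 + 30^2/3) - 3*15
     = 0.057143 * 817.667 - 45
     = 1.723810.
Step 4: Ties present; correction factor C = 1 - 24/(14^3 - 14) = 0.991209. Corrected H = 1.723810 / 0.991209 = 1.739098.
Step 5: Under H0, H ~ chi^2(3); p-value = 0.628277.
Step 6: alpha = 0.1. fail to reject H0.

H = 1.7391, df = 3, p = 0.628277, fail to reject H0.


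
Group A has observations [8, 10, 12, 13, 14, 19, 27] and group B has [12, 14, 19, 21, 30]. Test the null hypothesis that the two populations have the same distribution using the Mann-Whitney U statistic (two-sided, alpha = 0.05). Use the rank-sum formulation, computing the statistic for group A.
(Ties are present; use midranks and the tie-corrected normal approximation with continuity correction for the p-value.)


Step 1: Combine and sort all 12 observations; assign midranks.
sorted (value, group): (8,X), (10,X), (12,X), (12,Y), (13,X), (14,X), (14,Y), (19,X), (19,Y), (21,Y), (27,X), (30,Y)
ranks: 8->1, 10->2, 12->3.5, 12->3.5, 13->5, 14->6.5, 14->6.5, 19->8.5, 19->8.5, 21->10, 27->11, 30->12
Step 2: Rank sum for X: R1 = 1 + 2 + 3.5 + 5 + 6.5 + 8.5 + 11 = 37.5.
Step 3: U_X = R1 - n1(n1+1)/2 = 37.5 - 7*8/2 = 37.5 - 28 = 9.5.
       U_Y = n1*n2 - U_X = 35 - 9.5 = 25.5.
Step 4: Ties are present, so use the tie-corrected normal approximation (with continuity correction) for the p-value.
Step 5: p-value = 0.220788; compare to alpha = 0.05. fail to reject H0.

U_X = 9.5, p = 0.220788, fail to reject H0 at alpha = 0.05.


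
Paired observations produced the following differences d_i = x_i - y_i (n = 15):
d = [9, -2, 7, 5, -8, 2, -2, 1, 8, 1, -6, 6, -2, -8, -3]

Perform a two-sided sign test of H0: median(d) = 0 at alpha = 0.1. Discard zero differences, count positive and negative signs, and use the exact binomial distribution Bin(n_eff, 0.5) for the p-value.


Step 1: Discard zero differences. Original n = 15; n_eff = number of nonzero differences = 15.
Nonzero differences (with sign): +9, -2, +7, +5, -8, +2, -2, +1, +8, +1, -6, +6, -2, -8, -3
Step 2: Count signs: positive = 8, negative = 7.
Step 3: Under H0: P(positive) = 0.5, so the number of positives S ~ Bin(15, 0.5).
Step 4: Two-sided exact p-value = sum of Bin(15,0.5) probabilities at or below the observed probability = 1.000000.
Step 5: alpha = 0.1. fail to reject H0.

n_eff = 15, pos = 8, neg = 7, p = 1.000000, fail to reject H0.


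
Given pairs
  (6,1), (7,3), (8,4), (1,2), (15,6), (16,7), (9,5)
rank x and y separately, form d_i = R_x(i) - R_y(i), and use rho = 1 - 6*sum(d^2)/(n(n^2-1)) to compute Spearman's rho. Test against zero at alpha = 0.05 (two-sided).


Step 1: Rank x and y separately (midranks; no ties here).
rank(x): 6->2, 7->3, 8->4, 1->1, 15->6, 16->7, 9->5
rank(y): 1->1, 3->3, 4->4, 2->2, 6->6, 7->7, 5->5
Step 2: d_i = R_x(i) - R_y(i); compute d_i^2.
  (2-1)^2=1, (3-3)^2=0, (4-4)^2=0, (1-2)^2=1, (6-6)^2=0, (7-7)^2=0, (5-5)^2=0
sum(d^2) = 2.
Step 3: rho = 1 - 6*2 / (7*(7^2 - 1)) = 1 - 12/336 = 0.964286.
Step 4: Under H0, t = rho * sqrt((n-2)/(1-rho^2)) = 8.1408 ~ t(5).
Step 5: Two-sided p-value from the t-distribution with 5 df = 0.000454.
Step 6: alpha = 0.05. reject H0.

rho = 0.9643, p = 0.000454, reject H0 at alpha = 0.05.


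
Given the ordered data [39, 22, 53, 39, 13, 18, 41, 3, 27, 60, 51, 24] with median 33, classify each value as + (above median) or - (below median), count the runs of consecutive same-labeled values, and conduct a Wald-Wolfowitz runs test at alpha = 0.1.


Step 1: Compute median = 33; label A = above, B = below.
Labels in order: ABAABBABBAAB  (n_A = 6, n_B = 6)
Step 2: Count runs R = 8.
Step 3: Under H0 (random ordering), E[R] = 2*n_A*n_B/(n_A+n_B) + 1 = 2*6*6/12 + 1 = 7.0000.
        Var[R] = 2*n_A*n_B*(2*n_A*n_B - n_A - n_B) / ((n_A+n_B)^2 * (n_A+n_B-1)) = 4320/1584 = 2.7273.
        SD[R] = 1.6514.
Step 4: Continuity-corrected z = (R - 0.5 - E[R]) / SD[R] = (8 - 0.5 - 7.0000) / 1.6514 = 0.3028.
Step 5: Two-sided p-value via normal approximation = 2*(1 - Phi(|z|)) = 0.762069.
Step 6: alpha = 0.1. fail to reject H0.

R = 8, z = 0.3028, p = 0.762069, fail to reject H0.


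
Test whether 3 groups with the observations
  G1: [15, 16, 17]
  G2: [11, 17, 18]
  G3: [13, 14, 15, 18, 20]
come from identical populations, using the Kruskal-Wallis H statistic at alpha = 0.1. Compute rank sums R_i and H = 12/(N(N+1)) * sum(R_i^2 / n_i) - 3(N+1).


Step 1: Combine all N = 11 observations and assign midranks.
sorted (value, group, rank): (11,G2,1), (13,G3,2), (14,G3,3), (15,G1,4.5), (15,G3,4.5), (16,G1,6), (17,G1,7.5), (17,G2,7.5), (18,G2,9.5), (18,G3,9.5), (20,G3,11)
Step 2: Sum ranks within each group.
R_1 = 18 (n_1 = 3)
R_2 = 18 (n_2 = 3)
R_3 = 30 (n_3 = 5)
Step 3: H = 12/(N(N+1)) * sum(R_i^2/n_i) - 3(N+1)
     = 12/(11*12) * (18^2/3 + 18^2/3 + 30^2/5) - 3*12
     = 0.090909 * 396 - 36
     = 0.000000.
Step 4: Ties present; correction factor C = 1 - 18/(11^3 - 11) = 0.986364. Corrected H = 0.000000 / 0.986364 = 0.000000.
Step 5: Under H0, H ~ chi^2(2); p-value = 1.000000.
Step 6: alpha = 0.1. fail to reject H0.

H = 0.0000, df = 2, p = 1.000000, fail to reject H0.


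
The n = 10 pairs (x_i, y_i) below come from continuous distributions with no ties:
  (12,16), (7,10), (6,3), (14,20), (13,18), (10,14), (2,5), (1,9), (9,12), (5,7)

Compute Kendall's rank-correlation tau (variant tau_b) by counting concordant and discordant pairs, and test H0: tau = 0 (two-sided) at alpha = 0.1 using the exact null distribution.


Step 1: Enumerate the 45 unordered pairs (i,j) with i<j and classify each by sign(x_j-x_i) * sign(y_j-y_i).
  (1,2):dx=-5,dy=-6->C; (1,3):dx=-6,dy=-13->C; (1,4):dx=+2,dy=+4->C; (1,5):dx=+1,dy=+2->C
  (1,6):dx=-2,dy=-2->C; (1,7):dx=-10,dy=-11->C; (1,8):dx=-11,dy=-7->C; (1,9):dx=-3,dy=-4->C
  (1,10):dx=-7,dy=-9->C; (2,3):dx=-1,dy=-7->C; (2,4):dx=+7,dy=+10->C; (2,5):dx=+6,dy=+8->C
  (2,6):dx=+3,dy=+4->C; (2,7):dx=-5,dy=-5->C; (2,8):dx=-6,dy=-1->C; (2,9):dx=+2,dy=+2->C
  (2,10):dx=-2,dy=-3->C; (3,4):dx=+8,dy=+17->C; (3,5):dx=+7,dy=+15->C; (3,6):dx=+4,dy=+11->C
  (3,7):dx=-4,dy=+2->D; (3,8):dx=-5,dy=+6->D; (3,9):dx=+3,dy=+9->C; (3,10):dx=-1,dy=+4->D
  (4,5):dx=-1,dy=-2->C; (4,6):dx=-4,dy=-6->C; (4,7):dx=-12,dy=-15->C; (4,8):dx=-13,dy=-11->C
  (4,9):dx=-5,dy=-8->C; (4,10):dx=-9,dy=-13->C; (5,6):dx=-3,dy=-4->C; (5,7):dx=-11,dy=-13->C
  (5,8):dx=-12,dy=-9->C; (5,9):dx=-4,dy=-6->C; (5,10):dx=-8,dy=-11->C; (6,7):dx=-8,dy=-9->C
  (6,8):dx=-9,dy=-5->C; (6,9):dx=-1,dy=-2->C; (6,10):dx=-5,dy=-7->C; (7,8):dx=-1,dy=+4->D
  (7,9):dx=+7,dy=+7->C; (7,10):dx=+3,dy=+2->C; (8,9):dx=+8,dy=+3->C; (8,10):dx=+4,dy=-2->D
  (9,10):dx=-4,dy=-5->C
Step 2: C = 40, D = 5, total pairs = 45.
Step 3: tau = (C - D)/(n(n-1)/2) = (40 - 5)/45 = 0.777778.
Step 4: Exact two-sided p-value (enumerate n! = 3628800 permutations of y under H0): p = 0.000946.
Step 5: alpha = 0.1. reject H0.

tau_b = 0.7778 (C=40, D=5), p = 0.000946, reject H0.


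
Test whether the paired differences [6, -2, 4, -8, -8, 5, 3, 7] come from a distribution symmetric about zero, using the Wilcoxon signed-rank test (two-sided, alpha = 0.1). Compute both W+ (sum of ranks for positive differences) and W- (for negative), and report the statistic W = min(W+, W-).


Step 1: Drop any zero differences (none here) and take |d_i|.
|d| = [6, 2, 4, 8, 8, 5, 3, 7]
Step 2: Midrank |d_i| (ties get averaged ranks).
ranks: |6|->5, |2|->1, |4|->3, |8|->7.5, |8|->7.5, |5|->4, |3|->2, |7|->6
Step 3: Attach original signs; sum ranks with positive sign and with negative sign.
W+ = 5 + 3 + 4 + 2 + 6 = 20
W- = 1 + 7.5 + 7.5 = 16
(Check: W+ + W- = 36 should equal n(n+1)/2 = 36.)
Step 4: Test statistic W = min(W+, W-) = 16.
Step 5: Ties in |d|, so use the tie-corrected normal approximation.
        E[W] = n(n+1)/4 = 8*9/4 = 18.
        Tie groups: |d|=8 (t=2); sum(t^3 - t) = 6.
        Var[W] = n(n+1)(2n+1)/24 - sum(t^3-t)/48 = 1224/24 - 6/48 = 50.875.
        z = (W - E[W]) / sqrt(Var[W]) = (16 - 18) / 7.1327 = -0.2804.
        Two-sided p = 2*Phi(z) = 0.779171.
Step 6: alpha = 0.1. fail to reject H0.

W+ = 20, W- = 16, W = min = 16, p = 0.779171, fail to reject H0.


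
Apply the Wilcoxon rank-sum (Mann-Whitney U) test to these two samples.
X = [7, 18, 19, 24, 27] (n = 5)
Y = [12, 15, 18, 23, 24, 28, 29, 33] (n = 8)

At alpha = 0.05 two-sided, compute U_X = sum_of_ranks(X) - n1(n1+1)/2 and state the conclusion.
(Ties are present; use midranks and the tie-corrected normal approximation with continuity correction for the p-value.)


Step 1: Combine and sort all 13 observations; assign midranks.
sorted (value, group): (7,X), (12,Y), (15,Y), (18,X), (18,Y), (19,X), (23,Y), (24,X), (24,Y), (27,X), (28,Y), (29,Y), (33,Y)
ranks: 7->1, 12->2, 15->3, 18->4.5, 18->4.5, 19->6, 23->7, 24->8.5, 24->8.5, 27->10, 28->11, 29->12, 33->13
Step 2: Rank sum for X: R1 = 1 + 4.5 + 6 + 8.5 + 10 = 30.
Step 3: U_X = R1 - n1(n1+1)/2 = 30 - 5*6/2 = 30 - 15 = 15.
       U_Y = n1*n2 - U_X = 40 - 15 = 25.
Step 4: Ties are present, so use the tie-corrected normal approximation (with continuity correction) for the p-value.
Step 5: p-value = 0.508901; compare to alpha = 0.05. fail to reject H0.

U_X = 15, p = 0.508901, fail to reject H0 at alpha = 0.05.


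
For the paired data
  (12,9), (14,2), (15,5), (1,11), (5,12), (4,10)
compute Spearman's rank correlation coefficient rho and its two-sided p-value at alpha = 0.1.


Step 1: Rank x and y separately (midranks; no ties here).
rank(x): 12->4, 14->5, 15->6, 1->1, 5->3, 4->2
rank(y): 9->3, 2->1, 5->2, 11->5, 12->6, 10->4
Step 2: d_i = R_x(i) - R_y(i); compute d_i^2.
  (4-3)^2=1, (5-1)^2=16, (6-2)^2=16, (1-5)^2=16, (3-6)^2=9, (2-4)^2=4
sum(d^2) = 62.
Step 3: rho = 1 - 6*62 / (6*(6^2 - 1)) = 1 - 372/210 = -0.771429.
Step 4: Under H0, t = rho * sqrt((n-2)/(1-rho^2)) = -2.4247 ~ t(4).
Step 5: Two-sided p-value from the t-distribution with 4 df = 0.072397.
Step 6: alpha = 0.1. reject H0.

rho = -0.7714, p = 0.072397, reject H0 at alpha = 0.1.


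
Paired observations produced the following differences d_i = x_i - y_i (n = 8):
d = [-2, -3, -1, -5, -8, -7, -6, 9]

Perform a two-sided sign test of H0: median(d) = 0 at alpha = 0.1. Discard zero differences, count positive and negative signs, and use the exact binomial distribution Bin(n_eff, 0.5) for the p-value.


Step 1: Discard zero differences. Original n = 8; n_eff = number of nonzero differences = 8.
Nonzero differences (with sign): -2, -3, -1, -5, -8, -7, -6, +9
Step 2: Count signs: positive = 1, negative = 7.
Step 3: Under H0: P(positive) = 0.5, so the number of positives S ~ Bin(8, 0.5).
Step 4: Two-sided exact p-value = sum of Bin(8,0.5) probabilities at or below the observed probability = 0.070312.
Step 5: alpha = 0.1. reject H0.

n_eff = 8, pos = 1, neg = 7, p = 0.070312, reject H0.


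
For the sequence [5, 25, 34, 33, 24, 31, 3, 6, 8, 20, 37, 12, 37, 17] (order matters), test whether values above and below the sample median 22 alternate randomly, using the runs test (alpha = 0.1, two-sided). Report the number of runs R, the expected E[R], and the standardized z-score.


Step 1: Compute median = 22; label A = above, B = below.
Labels in order: BAAAAABBBBABAB  (n_A = 7, n_B = 7)
Step 2: Count runs R = 7.
Step 3: Under H0 (random ordering), E[R] = 2*n_A*n_B/(n_A+n_B) + 1 = 2*7*7/14 + 1 = 8.0000.
        Var[R] = 2*n_A*n_B*(2*n_A*n_B - n_A - n_B) / ((n_A+n_B)^2 * (n_A+n_B-1)) = 8232/2548 = 3.2308.
        SD[R] = 1.7974.
Step 4: Continuity-corrected z = (R + 0.5 - E[R]) / SD[R] = (7 + 0.5 - 8.0000) / 1.7974 = -0.2782.
Step 5: Two-sided p-value via normal approximation = 2*(1 - Phi(|z|)) = 0.780879.
Step 6: alpha = 0.1. fail to reject H0.

R = 7, z = -0.2782, p = 0.780879, fail to reject H0.


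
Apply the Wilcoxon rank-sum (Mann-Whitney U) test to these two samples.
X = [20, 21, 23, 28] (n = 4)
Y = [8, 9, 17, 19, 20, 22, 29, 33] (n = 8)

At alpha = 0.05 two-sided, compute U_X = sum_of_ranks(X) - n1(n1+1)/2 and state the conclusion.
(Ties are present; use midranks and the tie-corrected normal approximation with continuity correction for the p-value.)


Step 1: Combine and sort all 12 observations; assign midranks.
sorted (value, group): (8,Y), (9,Y), (17,Y), (19,Y), (20,X), (20,Y), (21,X), (22,Y), (23,X), (28,X), (29,Y), (33,Y)
ranks: 8->1, 9->2, 17->3, 19->4, 20->5.5, 20->5.5, 21->7, 22->8, 23->9, 28->10, 29->11, 33->12
Step 2: Rank sum for X: R1 = 5.5 + 7 + 9 + 10 = 31.5.
Step 3: U_X = R1 - n1(n1+1)/2 = 31.5 - 4*5/2 = 31.5 - 10 = 21.5.
       U_Y = n1*n2 - U_X = 32 - 21.5 = 10.5.
Step 4: Ties are present, so use the tie-corrected normal approximation (with continuity correction) for the p-value.
Step 5: p-value = 0.394938; compare to alpha = 0.05. fail to reject H0.

U_X = 21.5, p = 0.394938, fail to reject H0 at alpha = 0.05.


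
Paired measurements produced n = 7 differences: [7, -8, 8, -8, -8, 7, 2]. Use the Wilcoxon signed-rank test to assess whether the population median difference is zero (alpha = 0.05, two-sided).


Step 1: Drop any zero differences (none here) and take |d_i|.
|d| = [7, 8, 8, 8, 8, 7, 2]
Step 2: Midrank |d_i| (ties get averaged ranks).
ranks: |7|->2.5, |8|->5.5, |8|->5.5, |8|->5.5, |8|->5.5, |7|->2.5, |2|->1
Step 3: Attach original signs; sum ranks with positive sign and with negative sign.
W+ = 2.5 + 5.5 + 2.5 + 1 = 11.5
W- = 5.5 + 5.5 + 5.5 = 16.5
(Check: W+ + W- = 28 should equal n(n+1)/2 = 28.)
Step 4: Test statistic W = min(W+, W-) = 11.5.
Step 5: Ties in |d|, so use the tie-corrected normal approximation.
        E[W] = n(n+1)/4 = 7*8/4 = 14.
        Tie groups: |d|=7 (t=2), |d|=8 (t=4); sum(t^3 - t) = 66.
        Var[W] = n(n+1)(2n+1)/24 - sum(t^3-t)/48 = 840/24 - 66/48 = 33.625.
        z = (W - E[W]) / sqrt(Var[W]) = (11.5 - 14) / 5.7987 = -0.4311.
        Two-sided p = 2*Phi(z) = 0.666373.
Step 6: alpha = 0.05. fail to reject H0.

W+ = 11.5, W- = 16.5, W = min = 11.5, p = 0.666373, fail to reject H0.


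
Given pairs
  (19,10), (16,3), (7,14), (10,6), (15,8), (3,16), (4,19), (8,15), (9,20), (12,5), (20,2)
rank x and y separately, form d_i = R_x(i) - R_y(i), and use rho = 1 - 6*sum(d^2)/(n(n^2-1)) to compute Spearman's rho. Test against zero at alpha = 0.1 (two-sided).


Step 1: Rank x and y separately (midranks; no ties here).
rank(x): 19->10, 16->9, 7->3, 10->6, 15->8, 3->1, 4->2, 8->4, 9->5, 12->7, 20->11
rank(y): 10->6, 3->2, 14->7, 6->4, 8->5, 16->9, 19->10, 15->8, 20->11, 5->3, 2->1
Step 2: d_i = R_x(i) - R_y(i); compute d_i^2.
  (10-6)^2=16, (9-2)^2=49, (3-7)^2=16, (6-4)^2=4, (8-5)^2=9, (1-9)^2=64, (2-10)^2=64, (4-8)^2=16, (5-11)^2=36, (7-3)^2=16, (11-1)^2=100
sum(d^2) = 390.
Step 3: rho = 1 - 6*390 / (11*(11^2 - 1)) = 1 - 2340/1320 = -0.772727.
Step 4: Under H0, t = rho * sqrt((n-2)/(1-rho^2)) = -3.6522 ~ t(9).
Step 5: Two-sided p-value from the t-distribution with 9 df = 0.005299.
Step 6: alpha = 0.1. reject H0.

rho = -0.7727, p = 0.005299, reject H0 at alpha = 0.1.


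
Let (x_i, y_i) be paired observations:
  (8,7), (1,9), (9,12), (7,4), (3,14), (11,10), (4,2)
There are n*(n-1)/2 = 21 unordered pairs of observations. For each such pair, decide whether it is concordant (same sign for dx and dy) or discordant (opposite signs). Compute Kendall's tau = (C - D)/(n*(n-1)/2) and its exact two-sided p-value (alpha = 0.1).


Step 1: Enumerate the 21 unordered pairs (i,j) with i<j and classify each by sign(x_j-x_i) * sign(y_j-y_i).
  (1,2):dx=-7,dy=+2->D; (1,3):dx=+1,dy=+5->C; (1,4):dx=-1,dy=-3->C; (1,5):dx=-5,dy=+7->D
  (1,6):dx=+3,dy=+3->C; (1,7):dx=-4,dy=-5->C; (2,3):dx=+8,dy=+3->C; (2,4):dx=+6,dy=-5->D
  (2,5):dx=+2,dy=+5->C; (2,6):dx=+10,dy=+1->C; (2,7):dx=+3,dy=-7->D; (3,4):dx=-2,dy=-8->C
  (3,5):dx=-6,dy=+2->D; (3,6):dx=+2,dy=-2->D; (3,7):dx=-5,dy=-10->C; (4,5):dx=-4,dy=+10->D
  (4,6):dx=+4,dy=+6->C; (4,7):dx=-3,dy=-2->C; (5,6):dx=+8,dy=-4->D; (5,7):dx=+1,dy=-12->D
  (6,7):dx=-7,dy=-8->C
Step 2: C = 12, D = 9, total pairs = 21.
Step 3: tau = (C - D)/(n(n-1)/2) = (12 - 9)/21 = 0.142857.
Step 4: Exact two-sided p-value (enumerate n! = 5040 permutations of y under H0): p = 0.772619.
Step 5: alpha = 0.1. fail to reject H0.

tau_b = 0.1429 (C=12, D=9), p = 0.772619, fail to reject H0.


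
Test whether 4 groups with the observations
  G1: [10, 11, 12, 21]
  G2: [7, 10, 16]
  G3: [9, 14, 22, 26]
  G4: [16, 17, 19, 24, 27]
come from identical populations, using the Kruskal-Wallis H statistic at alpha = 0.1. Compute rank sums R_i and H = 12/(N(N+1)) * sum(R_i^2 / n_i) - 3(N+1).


Step 1: Combine all N = 16 observations and assign midranks.
sorted (value, group, rank): (7,G2,1), (9,G3,2), (10,G1,3.5), (10,G2,3.5), (11,G1,5), (12,G1,6), (14,G3,7), (16,G2,8.5), (16,G4,8.5), (17,G4,10), (19,G4,11), (21,G1,12), (22,G3,13), (24,G4,14), (26,G3,15), (27,G4,16)
Step 2: Sum ranks within each group.
R_1 = 26.5 (n_1 = 4)
R_2 = 13 (n_2 = 3)
R_3 = 37 (n_3 = 4)
R_4 = 59.5 (n_4 = 5)
Step 3: H = 12/(N(N+1)) * sum(R_i^2/n_i) - 3(N+1)
     = 12/(16*17) * (26.5^2/4 + 13^2/3 + 37^2/4 + 59.5^2/5) - 3*17
     = 0.044118 * 1282.2 - 51
     = 5.567463.
Step 4: Ties present; correction factor C = 1 - 12/(16^3 - 16) = 0.997059. Corrected H = 5.567463 / 0.997059 = 5.583886.
Step 5: Under H0, H ~ chi^2(3); p-value = 0.133706.
Step 6: alpha = 0.1. fail to reject H0.

H = 5.5839, df = 3, p = 0.133706, fail to reject H0.


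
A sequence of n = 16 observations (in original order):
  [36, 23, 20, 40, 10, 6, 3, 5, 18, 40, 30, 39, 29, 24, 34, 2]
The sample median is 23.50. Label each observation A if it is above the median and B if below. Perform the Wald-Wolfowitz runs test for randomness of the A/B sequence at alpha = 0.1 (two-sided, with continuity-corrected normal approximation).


Step 1: Compute median = 23.50; label A = above, B = below.
Labels in order: ABBABBBBBAAAAAAB  (n_A = 8, n_B = 8)
Step 2: Count runs R = 6.
Step 3: Under H0 (random ordering), E[R] = 2*n_A*n_B/(n_A+n_B) + 1 = 2*8*8/16 + 1 = 9.0000.
        Var[R] = 2*n_A*n_B*(2*n_A*n_B - n_A - n_B) / ((n_A+n_B)^2 * (n_A+n_B-1)) = 14336/3840 = 3.7333.
        SD[R] = 1.9322.
Step 4: Continuity-corrected z = (R + 0.5 - E[R]) / SD[R] = (6 + 0.5 - 9.0000) / 1.9322 = -1.2939.
Step 5: Two-sided p-value via normal approximation = 2*(1 - Phi(|z|)) = 0.195709.
Step 6: alpha = 0.1. fail to reject H0.

R = 6, z = -1.2939, p = 0.195709, fail to reject H0.


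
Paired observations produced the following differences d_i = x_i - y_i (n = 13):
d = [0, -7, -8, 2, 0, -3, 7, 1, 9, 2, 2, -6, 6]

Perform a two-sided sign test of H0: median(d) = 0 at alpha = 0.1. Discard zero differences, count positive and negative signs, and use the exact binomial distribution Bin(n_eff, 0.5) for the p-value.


Step 1: Discard zero differences. Original n = 13; n_eff = number of nonzero differences = 11.
Nonzero differences (with sign): -7, -8, +2, -3, +7, +1, +9, +2, +2, -6, +6
Step 2: Count signs: positive = 7, negative = 4.
Step 3: Under H0: P(positive) = 0.5, so the number of positives S ~ Bin(11, 0.5).
Step 4: Two-sided exact p-value = sum of Bin(11,0.5) probabilities at or below the observed probability = 0.548828.
Step 5: alpha = 0.1. fail to reject H0.

n_eff = 11, pos = 7, neg = 4, p = 0.548828, fail to reject H0.


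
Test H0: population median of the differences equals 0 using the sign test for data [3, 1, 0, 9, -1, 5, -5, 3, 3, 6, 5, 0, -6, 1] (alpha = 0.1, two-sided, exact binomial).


Step 1: Discard zero differences. Original n = 14; n_eff = number of nonzero differences = 12.
Nonzero differences (with sign): +3, +1, +9, -1, +5, -5, +3, +3, +6, +5, -6, +1
Step 2: Count signs: positive = 9, negative = 3.
Step 3: Under H0: P(positive) = 0.5, so the number of positives S ~ Bin(12, 0.5).
Step 4: Two-sided exact p-value = sum of Bin(12,0.5) probabilities at or below the observed probability = 0.145996.
Step 5: alpha = 0.1. fail to reject H0.

n_eff = 12, pos = 9, neg = 3, p = 0.145996, fail to reject H0.


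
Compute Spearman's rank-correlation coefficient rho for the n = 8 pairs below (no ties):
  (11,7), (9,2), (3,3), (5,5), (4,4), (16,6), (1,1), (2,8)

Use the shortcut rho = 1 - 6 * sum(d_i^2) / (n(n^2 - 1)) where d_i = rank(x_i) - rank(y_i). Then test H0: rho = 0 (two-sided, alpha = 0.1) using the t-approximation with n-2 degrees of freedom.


Step 1: Rank x and y separately (midranks; no ties here).
rank(x): 11->7, 9->6, 3->3, 5->5, 4->4, 16->8, 1->1, 2->2
rank(y): 7->7, 2->2, 3->3, 5->5, 4->4, 6->6, 1->1, 8->8
Step 2: d_i = R_x(i) - R_y(i); compute d_i^2.
  (7-7)^2=0, (6-2)^2=16, (3-3)^2=0, (5-5)^2=0, (4-4)^2=0, (8-6)^2=4, (1-1)^2=0, (2-8)^2=36
sum(d^2) = 56.
Step 3: rho = 1 - 6*56 / (8*(8^2 - 1)) = 1 - 336/504 = 0.333333.
Step 4: Under H0, t = rho * sqrt((n-2)/(1-rho^2)) = 0.8660 ~ t(6).
Step 5: Two-sided p-value from the t-distribution with 6 df = 0.419753.
Step 6: alpha = 0.1. fail to reject H0.

rho = 0.3333, p = 0.419753, fail to reject H0 at alpha = 0.1.


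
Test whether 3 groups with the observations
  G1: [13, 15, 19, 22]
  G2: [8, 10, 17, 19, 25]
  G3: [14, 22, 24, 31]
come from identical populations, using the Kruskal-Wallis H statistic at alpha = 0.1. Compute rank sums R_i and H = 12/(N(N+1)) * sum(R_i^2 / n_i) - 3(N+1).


Step 1: Combine all N = 13 observations and assign midranks.
sorted (value, group, rank): (8,G2,1), (10,G2,2), (13,G1,3), (14,G3,4), (15,G1,5), (17,G2,6), (19,G1,7.5), (19,G2,7.5), (22,G1,9.5), (22,G3,9.5), (24,G3,11), (25,G2,12), (31,G3,13)
Step 2: Sum ranks within each group.
R_1 = 25 (n_1 = 4)
R_2 = 28.5 (n_2 = 5)
R_3 = 37.5 (n_3 = 4)
Step 3: H = 12/(N(N+1)) * sum(R_i^2/n_i) - 3(N+1)
     = 12/(13*14) * (25^2/4 + 28.5^2/5 + 37.5^2/4) - 3*14
     = 0.065934 * 670.263 - 42
     = 2.193132.
Step 4: Ties present; correction factor C = 1 - 12/(13^3 - 13) = 0.994505. Corrected H = 2.193132 / 0.994505 = 2.205249.
Step 5: Under H0, H ~ chi^2(2); p-value = 0.331999.
Step 6: alpha = 0.1. fail to reject H0.

H = 2.2052, df = 2, p = 0.331999, fail to reject H0.


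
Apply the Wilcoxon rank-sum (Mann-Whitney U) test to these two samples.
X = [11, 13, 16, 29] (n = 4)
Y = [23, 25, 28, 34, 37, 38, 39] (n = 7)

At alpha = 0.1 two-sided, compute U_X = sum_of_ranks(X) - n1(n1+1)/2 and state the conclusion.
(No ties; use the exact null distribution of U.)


Step 1: Combine and sort all 11 observations; assign midranks.
sorted (value, group): (11,X), (13,X), (16,X), (23,Y), (25,Y), (28,Y), (29,X), (34,Y), (37,Y), (38,Y), (39,Y)
ranks: 11->1, 13->2, 16->3, 23->4, 25->5, 28->6, 29->7, 34->8, 37->9, 38->10, 39->11
Step 2: Rank sum for X: R1 = 1 + 2 + 3 + 7 = 13.
Step 3: U_X = R1 - n1(n1+1)/2 = 13 - 4*5/2 = 13 - 10 = 3.
       U_Y = n1*n2 - U_X = 28 - 3 = 25.
Step 4: No ties, so the exact null distribution of U (based on enumerating the C(11,4) = 330 equally likely rank assignments) gives the two-sided p-value.
Step 5: p-value = 0.042424; compare to alpha = 0.1. reject H0.

U_X = 3, p = 0.042424, reject H0 at alpha = 0.1.


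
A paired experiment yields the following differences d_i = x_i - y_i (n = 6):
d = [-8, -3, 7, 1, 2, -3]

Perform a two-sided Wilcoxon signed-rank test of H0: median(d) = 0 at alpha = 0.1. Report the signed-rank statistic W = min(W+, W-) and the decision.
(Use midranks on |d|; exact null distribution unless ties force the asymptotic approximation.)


Step 1: Drop any zero differences (none here) and take |d_i|.
|d| = [8, 3, 7, 1, 2, 3]
Step 2: Midrank |d_i| (ties get averaged ranks).
ranks: |8|->6, |3|->3.5, |7|->5, |1|->1, |2|->2, |3|->3.5
Step 3: Attach original signs; sum ranks with positive sign and with negative sign.
W+ = 5 + 1 + 2 = 8
W- = 6 + 3.5 + 3.5 = 13
(Check: W+ + W- = 21 should equal n(n+1)/2 = 21.)
Step 4: Test statistic W = min(W+, W-) = 8.
Step 5: Ties in |d|, so use the tie-corrected normal approximation.
        E[W] = n(n+1)/4 = 6*7/4 = 10.5.
        Tie groups: |d|=3 (t=2); sum(t^3 - t) = 6.
        Var[W] = n(n+1)(2n+1)/24 - sum(t^3-t)/48 = 546/24 - 6/48 = 22.625.
        z = (W - E[W]) / sqrt(Var[W]) = (8 - 10.5) / 4.7566 = -0.5256.
        Two-sided p = 2*Phi(z) = 0.599174.
Step 6: alpha = 0.1. fail to reject H0.

W+ = 8, W- = 13, W = min = 8, p = 0.599174, fail to reject H0.


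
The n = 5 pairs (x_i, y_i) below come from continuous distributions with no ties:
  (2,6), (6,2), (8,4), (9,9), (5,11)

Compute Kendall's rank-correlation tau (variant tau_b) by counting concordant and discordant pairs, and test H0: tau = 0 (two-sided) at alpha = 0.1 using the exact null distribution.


Step 1: Enumerate the 10 unordered pairs (i,j) with i<j and classify each by sign(x_j-x_i) * sign(y_j-y_i).
  (1,2):dx=+4,dy=-4->D; (1,3):dx=+6,dy=-2->D; (1,4):dx=+7,dy=+3->C; (1,5):dx=+3,dy=+5->C
  (2,3):dx=+2,dy=+2->C; (2,4):dx=+3,dy=+7->C; (2,5):dx=-1,dy=+9->D; (3,4):dx=+1,dy=+5->C
  (3,5):dx=-3,dy=+7->D; (4,5):dx=-4,dy=+2->D
Step 2: C = 5, D = 5, total pairs = 10.
Step 3: tau = (C - D)/(n(n-1)/2) = (5 - 5)/10 = 0.000000.
Step 4: Exact two-sided p-value (enumerate n! = 120 permutations of y under H0): p = 1.000000.
Step 5: alpha = 0.1. fail to reject H0.

tau_b = 0.0000 (C=5, D=5), p = 1.000000, fail to reject H0.


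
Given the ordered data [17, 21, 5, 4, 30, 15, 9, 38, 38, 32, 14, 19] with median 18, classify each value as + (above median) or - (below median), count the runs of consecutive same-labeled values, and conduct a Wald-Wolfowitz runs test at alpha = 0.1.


Step 1: Compute median = 18; label A = above, B = below.
Labels in order: BABBABBAAABA  (n_A = 6, n_B = 6)
Step 2: Count runs R = 8.
Step 3: Under H0 (random ordering), E[R] = 2*n_A*n_B/(n_A+n_B) + 1 = 2*6*6/12 + 1 = 7.0000.
        Var[R] = 2*n_A*n_B*(2*n_A*n_B - n_A - n_B) / ((n_A+n_B)^2 * (n_A+n_B-1)) = 4320/1584 = 2.7273.
        SD[R] = 1.6514.
Step 4: Continuity-corrected z = (R - 0.5 - E[R]) / SD[R] = (8 - 0.5 - 7.0000) / 1.6514 = 0.3028.
Step 5: Two-sided p-value via normal approximation = 2*(1 - Phi(|z|)) = 0.762069.
Step 6: alpha = 0.1. fail to reject H0.

R = 8, z = 0.3028, p = 0.762069, fail to reject H0.


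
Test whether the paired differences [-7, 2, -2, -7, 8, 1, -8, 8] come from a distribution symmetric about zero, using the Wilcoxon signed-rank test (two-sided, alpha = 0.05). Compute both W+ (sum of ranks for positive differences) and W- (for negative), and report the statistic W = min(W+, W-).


Step 1: Drop any zero differences (none here) and take |d_i|.
|d| = [7, 2, 2, 7, 8, 1, 8, 8]
Step 2: Midrank |d_i| (ties get averaged ranks).
ranks: |7|->4.5, |2|->2.5, |2|->2.5, |7|->4.5, |8|->7, |1|->1, |8|->7, |8|->7
Step 3: Attach original signs; sum ranks with positive sign and with negative sign.
W+ = 2.5 + 7 + 1 + 7 = 17.5
W- = 4.5 + 2.5 + 4.5 + 7 = 18.5
(Check: W+ + W- = 36 should equal n(n+1)/2 = 36.)
Step 4: Test statistic W = min(W+, W-) = 17.5.
Step 5: Ties in |d|, so use the tie-corrected normal approximation.
        E[W] = n(n+1)/4 = 8*9/4 = 18.
        Tie groups: |d|=2 (t=2), |d|=7 (t=2), |d|=8 (t=3); sum(t^3 - t) = 36.
        Var[W] = n(n+1)(2n+1)/24 - sum(t^3-t)/48 = 1224/24 - 36/48 = 50.25.
        z = (W - E[W]) / sqrt(Var[W]) = (17.5 - 18) / 7.0887 = -0.0705.
        Two-sided p = 2*Phi(z) = 0.943768.
Step 6: alpha = 0.05. fail to reject H0.

W+ = 17.5, W- = 18.5, W = min = 17.5, p = 0.943768, fail to reject H0.


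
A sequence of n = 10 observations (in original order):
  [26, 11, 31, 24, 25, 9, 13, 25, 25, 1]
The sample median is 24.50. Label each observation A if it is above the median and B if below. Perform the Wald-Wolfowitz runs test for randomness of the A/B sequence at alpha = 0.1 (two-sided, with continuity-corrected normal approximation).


Step 1: Compute median = 24.50; label A = above, B = below.
Labels in order: ABABABBAAB  (n_A = 5, n_B = 5)
Step 2: Count runs R = 8.
Step 3: Under H0 (random ordering), E[R] = 2*n_A*n_B/(n_A+n_B) + 1 = 2*5*5/10 + 1 = 6.0000.
        Var[R] = 2*n_A*n_B*(2*n_A*n_B - n_A - n_B) / ((n_A+n_B)^2 * (n_A+n_B-1)) = 2000/900 = 2.2222.
        SD[R] = 1.4907.
Step 4: Continuity-corrected z = (R - 0.5 - E[R]) / SD[R] = (8 - 0.5 - 6.0000) / 1.4907 = 1.0062.
Step 5: Two-sided p-value via normal approximation = 2*(1 - Phi(|z|)) = 0.314305.
Step 6: alpha = 0.1. fail to reject H0.

R = 8, z = 1.0062, p = 0.314305, fail to reject H0.


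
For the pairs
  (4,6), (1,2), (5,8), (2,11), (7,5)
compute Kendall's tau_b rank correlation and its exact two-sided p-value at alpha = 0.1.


Step 1: Enumerate the 10 unordered pairs (i,j) with i<j and classify each by sign(x_j-x_i) * sign(y_j-y_i).
  (1,2):dx=-3,dy=-4->C; (1,3):dx=+1,dy=+2->C; (1,4):dx=-2,dy=+5->D; (1,5):dx=+3,dy=-1->D
  (2,3):dx=+4,dy=+6->C; (2,4):dx=+1,dy=+9->C; (2,5):dx=+6,dy=+3->C; (3,4):dx=-3,dy=+3->D
  (3,5):dx=+2,dy=-3->D; (4,5):dx=+5,dy=-6->D
Step 2: C = 5, D = 5, total pairs = 10.
Step 3: tau = (C - D)/(n(n-1)/2) = (5 - 5)/10 = 0.000000.
Step 4: Exact two-sided p-value (enumerate n! = 120 permutations of y under H0): p = 1.000000.
Step 5: alpha = 0.1. fail to reject H0.

tau_b = 0.0000 (C=5, D=5), p = 1.000000, fail to reject H0.


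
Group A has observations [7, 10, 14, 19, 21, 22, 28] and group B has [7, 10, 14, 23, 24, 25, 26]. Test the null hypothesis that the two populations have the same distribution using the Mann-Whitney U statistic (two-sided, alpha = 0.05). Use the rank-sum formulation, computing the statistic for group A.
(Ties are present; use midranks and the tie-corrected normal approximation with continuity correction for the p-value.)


Step 1: Combine and sort all 14 observations; assign midranks.
sorted (value, group): (7,X), (7,Y), (10,X), (10,Y), (14,X), (14,Y), (19,X), (21,X), (22,X), (23,Y), (24,Y), (25,Y), (26,Y), (28,X)
ranks: 7->1.5, 7->1.5, 10->3.5, 10->3.5, 14->5.5, 14->5.5, 19->7, 21->8, 22->9, 23->10, 24->11, 25->12, 26->13, 28->14
Step 2: Rank sum for X: R1 = 1.5 + 3.5 + 5.5 + 7 + 8 + 9 + 14 = 48.5.
Step 3: U_X = R1 - n1(n1+1)/2 = 48.5 - 7*8/2 = 48.5 - 28 = 20.5.
       U_Y = n1*n2 - U_X = 49 - 20.5 = 28.5.
Step 4: Ties are present, so use the tie-corrected normal approximation (with continuity correction) for the p-value.
Step 5: p-value = 0.653652; compare to alpha = 0.05. fail to reject H0.

U_X = 20.5, p = 0.653652, fail to reject H0 at alpha = 0.05.
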